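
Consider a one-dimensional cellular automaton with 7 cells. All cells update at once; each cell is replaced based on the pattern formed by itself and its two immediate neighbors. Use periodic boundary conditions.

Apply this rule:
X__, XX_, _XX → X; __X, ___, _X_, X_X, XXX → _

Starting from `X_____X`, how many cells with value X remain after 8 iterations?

XX____X
_XX___X
_XXX___
_X_XX__
___XXX_
___X_XX
X____XX
XX___X_
count of X: 3

3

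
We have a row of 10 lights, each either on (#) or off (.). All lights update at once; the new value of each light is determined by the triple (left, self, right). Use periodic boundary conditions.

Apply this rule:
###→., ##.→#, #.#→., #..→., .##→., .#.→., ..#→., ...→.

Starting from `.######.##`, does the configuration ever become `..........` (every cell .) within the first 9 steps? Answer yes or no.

yes

step 1: ......#..#
step 2: ..........
all cells are . at step 2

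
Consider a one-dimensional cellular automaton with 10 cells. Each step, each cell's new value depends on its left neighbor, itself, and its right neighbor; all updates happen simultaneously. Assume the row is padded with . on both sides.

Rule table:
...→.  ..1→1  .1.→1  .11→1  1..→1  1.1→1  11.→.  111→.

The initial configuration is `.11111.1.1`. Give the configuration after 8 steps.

1....11.1.

step 1: 11....1111
step 2: 1.1..11...
step 3: 111111.1..
step 4: 1.....111.
step 5: 11...11..1
step 6: 1.1.11.111
step 7: 11111.11..
step 8: 1....11.1.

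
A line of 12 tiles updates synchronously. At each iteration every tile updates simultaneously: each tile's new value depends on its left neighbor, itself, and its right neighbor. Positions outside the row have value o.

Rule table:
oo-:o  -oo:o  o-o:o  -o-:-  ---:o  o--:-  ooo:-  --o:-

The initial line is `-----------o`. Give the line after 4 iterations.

iteration 1: -ooooooooo-o
iteration 2: oo-------ooo
iteration 3: -o-ooooo-o--
iteration 4: o-oo---oo---

o-oo---oo---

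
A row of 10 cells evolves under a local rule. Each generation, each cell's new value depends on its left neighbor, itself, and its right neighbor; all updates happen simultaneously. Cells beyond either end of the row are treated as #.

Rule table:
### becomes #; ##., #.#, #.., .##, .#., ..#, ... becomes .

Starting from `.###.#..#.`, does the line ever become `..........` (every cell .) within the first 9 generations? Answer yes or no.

generation 1: ..#.......
generation 2: ..........
all cells are . at generation 2

yes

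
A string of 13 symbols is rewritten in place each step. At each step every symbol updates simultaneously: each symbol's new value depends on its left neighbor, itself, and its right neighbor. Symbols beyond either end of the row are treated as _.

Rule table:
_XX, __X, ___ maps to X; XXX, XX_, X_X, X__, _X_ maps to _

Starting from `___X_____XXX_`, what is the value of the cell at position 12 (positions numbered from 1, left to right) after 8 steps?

X

XXX__XXXXX___
X___XX_____XX
__XXX__XXXXX_
XXX___XX_____
X___XXX__XXXX
__XXX___XX___
XXX___XXX__XX
X___XXX___XX_
position 12 holds X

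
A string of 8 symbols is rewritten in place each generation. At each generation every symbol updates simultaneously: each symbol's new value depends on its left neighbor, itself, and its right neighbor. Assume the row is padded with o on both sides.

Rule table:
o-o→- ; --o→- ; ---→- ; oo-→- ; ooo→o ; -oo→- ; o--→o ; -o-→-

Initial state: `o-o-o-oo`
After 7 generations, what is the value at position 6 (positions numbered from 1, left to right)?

o

generation 1: -------o
generation 2: o-------
generation 3: -o------
generation 4: --o-----
generation 5: o--o----
generation 6: -o--o---
generation 7: --o--o--
position 6 holds o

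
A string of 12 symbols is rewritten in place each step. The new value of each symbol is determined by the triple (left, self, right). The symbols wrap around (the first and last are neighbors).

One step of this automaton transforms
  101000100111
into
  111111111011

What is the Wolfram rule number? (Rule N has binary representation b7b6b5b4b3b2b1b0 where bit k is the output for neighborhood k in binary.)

position 10: 111 → 1  (bit 7 = 1)
position 0: 110 → 1  (bit 6 = 1)
position 1: 101 → 1  (bit 5 = 1)
position 3: 100 → 1  (bit 4 = 1)
position 9: 011 → 0  (bit 3 = 0)
position 2: 010 → 1  (bit 2 = 1)
position 5: 001 → 1  (bit 1 = 1)
position 4: 000 → 1  (bit 0 = 1)
bits b7..b0 = 11110111 = 247

247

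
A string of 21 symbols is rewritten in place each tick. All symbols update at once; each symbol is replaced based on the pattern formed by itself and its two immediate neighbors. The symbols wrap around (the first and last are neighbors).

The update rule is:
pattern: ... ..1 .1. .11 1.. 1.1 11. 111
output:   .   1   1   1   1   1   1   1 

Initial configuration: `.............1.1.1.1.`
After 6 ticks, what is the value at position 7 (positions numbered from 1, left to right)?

............111111111
1..........1111111111
11........11111111111
111......111111111111
1111....1111111111111
11111..11111111111111
position 7 holds .

.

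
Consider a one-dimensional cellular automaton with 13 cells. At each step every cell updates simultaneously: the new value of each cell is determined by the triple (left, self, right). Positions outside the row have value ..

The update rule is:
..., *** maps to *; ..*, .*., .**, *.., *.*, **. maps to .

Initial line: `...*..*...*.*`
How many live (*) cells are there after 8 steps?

9

**......*....
...****...***
**..**..*..*.
.............
*************
.***********.
..*********..
*..*******..*
count of *: 9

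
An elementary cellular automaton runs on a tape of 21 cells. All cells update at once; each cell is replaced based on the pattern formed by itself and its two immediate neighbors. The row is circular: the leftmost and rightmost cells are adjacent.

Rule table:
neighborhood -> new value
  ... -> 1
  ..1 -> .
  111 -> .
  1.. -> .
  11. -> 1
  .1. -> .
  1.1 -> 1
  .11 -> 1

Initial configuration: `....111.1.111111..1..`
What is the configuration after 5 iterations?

.1....1111...111111.1

111.1.11.11....1....1
..11.111111.11...11.1
..1111....1111.1.111.
1.1..1.11.1..11.11.1.
.1....1111...111111.1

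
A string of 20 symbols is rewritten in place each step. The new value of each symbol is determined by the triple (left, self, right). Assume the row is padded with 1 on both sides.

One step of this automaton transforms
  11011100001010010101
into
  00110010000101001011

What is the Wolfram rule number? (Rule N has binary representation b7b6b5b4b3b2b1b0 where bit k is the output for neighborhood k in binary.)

position 0: 111 → 0  (bit 7 = 0)
position 1: 110 → 0  (bit 6 = 0)
position 2: 101 → 1  (bit 5 = 1)
position 6: 100 → 1  (bit 4 = 1)
position 3: 011 → 1  (bit 3 = 1)
position 10: 010 → 0  (bit 2 = 0)
position 9: 001 → 0  (bit 1 = 0)
position 7: 000 → 0  (bit 0 = 0)
bits b7..b0 = 00111000 = 56

56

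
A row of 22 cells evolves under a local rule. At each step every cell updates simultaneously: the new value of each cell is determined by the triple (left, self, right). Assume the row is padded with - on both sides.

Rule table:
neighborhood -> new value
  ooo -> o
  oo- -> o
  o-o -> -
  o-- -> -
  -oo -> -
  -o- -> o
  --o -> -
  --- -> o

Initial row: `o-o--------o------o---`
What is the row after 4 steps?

o-o-o--ooo-o-o--o-o--o

o-o-oooooo-o-oooo-o-oo
o-o--ooooo-o--ooo-o--o
o-o---oooo-o---oo-o--o
o-o-o--ooo-o-o--o-o--o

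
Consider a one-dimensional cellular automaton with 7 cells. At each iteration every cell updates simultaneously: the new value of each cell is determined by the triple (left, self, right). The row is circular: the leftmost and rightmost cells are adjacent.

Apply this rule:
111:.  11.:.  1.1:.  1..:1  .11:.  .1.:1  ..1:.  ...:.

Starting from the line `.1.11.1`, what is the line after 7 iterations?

...1...

iteration 1: .1....1
iteration 2: .11...1
iteration 3: ...1..1
iteration 4: 1..11.1
iteration 5: .1.....
iteration 6: .11....
iteration 7: ...1...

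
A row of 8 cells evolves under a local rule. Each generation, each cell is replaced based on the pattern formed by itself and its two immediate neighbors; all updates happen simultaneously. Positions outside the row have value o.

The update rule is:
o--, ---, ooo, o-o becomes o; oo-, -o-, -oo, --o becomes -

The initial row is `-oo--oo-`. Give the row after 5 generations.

o--o---o
-o--oo--
o-o---o-
-o-oo--o
o-o--o--

o-o--o--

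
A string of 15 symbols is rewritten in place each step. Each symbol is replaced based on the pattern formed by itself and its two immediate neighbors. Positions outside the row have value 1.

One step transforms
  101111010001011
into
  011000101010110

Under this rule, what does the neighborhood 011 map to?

1

At position 2 the neighborhood is 011; the next row has 1 there.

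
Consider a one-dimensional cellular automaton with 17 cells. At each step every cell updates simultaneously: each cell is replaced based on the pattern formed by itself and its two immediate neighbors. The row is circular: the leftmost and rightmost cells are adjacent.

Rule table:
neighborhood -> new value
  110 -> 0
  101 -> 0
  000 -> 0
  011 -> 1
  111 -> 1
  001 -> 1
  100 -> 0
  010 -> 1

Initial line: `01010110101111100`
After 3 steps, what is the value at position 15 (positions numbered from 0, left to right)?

11010100101111000
10010101101110001
00110101001100011
position 15 holds 1

1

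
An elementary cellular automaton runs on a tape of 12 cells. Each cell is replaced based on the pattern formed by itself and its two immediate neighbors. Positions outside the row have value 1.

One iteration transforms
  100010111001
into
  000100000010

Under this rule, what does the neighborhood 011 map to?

At position 6 the neighborhood is 011; the next row has 0 there.

0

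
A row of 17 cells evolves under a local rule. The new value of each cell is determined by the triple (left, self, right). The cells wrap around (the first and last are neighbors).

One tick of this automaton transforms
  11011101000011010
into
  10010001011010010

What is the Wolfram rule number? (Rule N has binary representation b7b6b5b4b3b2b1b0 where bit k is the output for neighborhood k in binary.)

13

position 4: 111 → 0  (bit 7 = 0)
position 1: 110 → 0  (bit 6 = 0)
position 2: 101 → 0  (bit 5 = 0)
position 8: 100 → 0  (bit 4 = 0)
position 0: 011 → 1  (bit 3 = 1)
position 7: 010 → 1  (bit 2 = 1)
position 11: 001 → 0  (bit 1 = 0)
position 9: 000 → 1  (bit 0 = 1)
bits b7..b0 = 00001101 = 13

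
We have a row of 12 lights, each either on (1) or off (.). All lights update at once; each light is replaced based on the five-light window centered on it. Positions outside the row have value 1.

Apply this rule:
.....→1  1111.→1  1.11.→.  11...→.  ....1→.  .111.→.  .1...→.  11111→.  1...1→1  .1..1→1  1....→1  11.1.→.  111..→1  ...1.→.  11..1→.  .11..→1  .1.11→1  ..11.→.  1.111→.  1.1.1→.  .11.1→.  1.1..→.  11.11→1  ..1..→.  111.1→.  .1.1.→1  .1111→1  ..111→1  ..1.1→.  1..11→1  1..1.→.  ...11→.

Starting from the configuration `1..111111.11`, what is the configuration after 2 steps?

.1..1...1.1.

1.111..1.1.1
.1..1...1.1.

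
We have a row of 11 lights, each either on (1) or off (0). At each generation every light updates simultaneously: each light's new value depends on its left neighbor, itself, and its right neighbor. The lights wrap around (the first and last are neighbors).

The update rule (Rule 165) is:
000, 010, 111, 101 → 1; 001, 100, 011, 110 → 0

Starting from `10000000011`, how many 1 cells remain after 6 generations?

3

00111111001
00011110001
01001100101
11000000111
10011110011
00001100001
count of 1: 3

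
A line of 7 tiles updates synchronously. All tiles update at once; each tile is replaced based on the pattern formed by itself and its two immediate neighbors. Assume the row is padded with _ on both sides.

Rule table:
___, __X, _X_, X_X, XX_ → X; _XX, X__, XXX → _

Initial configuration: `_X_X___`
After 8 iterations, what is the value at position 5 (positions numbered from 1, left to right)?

_

XXXX_XX
___XX_X
XXX_XXX
__XX__X
XX_X_XX
_XXXX_X
X___XXX
X_XX__X
position 5 holds _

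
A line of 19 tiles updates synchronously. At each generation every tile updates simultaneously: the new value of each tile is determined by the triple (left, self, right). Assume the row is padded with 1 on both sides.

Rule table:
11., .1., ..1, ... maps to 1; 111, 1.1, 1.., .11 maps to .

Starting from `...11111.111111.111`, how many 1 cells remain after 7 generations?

.11....1......1....
..1.1111.111111.111
.11....1......1....  (repeats generation 1; period 2)
generation 7: .11....1......1....
count of 1: 4

4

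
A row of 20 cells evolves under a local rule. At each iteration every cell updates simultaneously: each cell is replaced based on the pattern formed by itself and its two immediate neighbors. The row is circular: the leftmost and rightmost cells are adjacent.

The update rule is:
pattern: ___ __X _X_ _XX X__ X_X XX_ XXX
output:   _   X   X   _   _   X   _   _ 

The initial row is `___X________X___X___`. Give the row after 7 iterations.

_____XX__XX_____XX__

__XX_______XX__XX___
_X________X___X_____
XX_______XX__XX_____
________X___X______X
_______XX__XX_____XX
______X___X______X__
_____XX__XX_____XX__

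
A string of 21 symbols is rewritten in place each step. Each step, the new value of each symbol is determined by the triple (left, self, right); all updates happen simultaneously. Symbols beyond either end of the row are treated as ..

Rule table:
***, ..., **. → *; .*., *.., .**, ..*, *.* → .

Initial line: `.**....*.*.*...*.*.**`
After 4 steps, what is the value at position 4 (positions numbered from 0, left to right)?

.

step 1: ..*.**.......*......*
step 2: *....*.*****...****..
step 3: ..**....****.*..***.*
step 4: *..*.**..***.....**..
position 4 holds .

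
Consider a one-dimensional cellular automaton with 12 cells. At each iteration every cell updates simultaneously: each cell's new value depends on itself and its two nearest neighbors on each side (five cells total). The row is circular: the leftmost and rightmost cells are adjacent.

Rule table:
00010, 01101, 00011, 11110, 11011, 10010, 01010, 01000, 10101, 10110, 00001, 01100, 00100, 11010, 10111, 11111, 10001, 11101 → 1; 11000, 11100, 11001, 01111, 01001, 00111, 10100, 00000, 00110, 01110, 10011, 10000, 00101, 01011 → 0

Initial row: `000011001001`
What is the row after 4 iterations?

111011111101

101101011011
111111011110
101111110111
111011111101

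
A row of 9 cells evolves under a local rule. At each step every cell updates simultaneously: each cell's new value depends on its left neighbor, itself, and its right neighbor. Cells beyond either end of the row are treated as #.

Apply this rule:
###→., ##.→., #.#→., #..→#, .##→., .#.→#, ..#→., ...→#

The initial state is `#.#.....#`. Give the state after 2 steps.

#......#.

..#####..
#......#.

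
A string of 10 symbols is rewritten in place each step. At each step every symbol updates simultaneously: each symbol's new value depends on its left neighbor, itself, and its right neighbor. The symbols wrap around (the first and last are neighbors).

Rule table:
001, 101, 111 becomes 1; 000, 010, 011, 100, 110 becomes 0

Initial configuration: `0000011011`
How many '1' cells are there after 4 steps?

0000100100
0001001000
0010010000
0100100000
count of 1: 2

2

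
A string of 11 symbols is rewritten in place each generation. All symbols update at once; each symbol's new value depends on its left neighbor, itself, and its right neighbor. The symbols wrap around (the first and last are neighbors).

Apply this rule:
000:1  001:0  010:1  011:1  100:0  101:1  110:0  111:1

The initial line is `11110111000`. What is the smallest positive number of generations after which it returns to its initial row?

11101110010
11011100011
10111001011
01110001111
11100101110
11000111101
10010111011
00011110111
01011101110
01111011100
01110111001
11101110001
11011100101
10111000111
01110010111
11100011110
11001011101
10001111011
00101110111
00111101110
10111011100
11110111000

22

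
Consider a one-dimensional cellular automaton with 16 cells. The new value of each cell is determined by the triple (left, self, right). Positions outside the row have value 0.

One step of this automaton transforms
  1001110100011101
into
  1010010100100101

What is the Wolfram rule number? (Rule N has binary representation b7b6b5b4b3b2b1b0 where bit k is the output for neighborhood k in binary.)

70

position 4: 111 → 0  (bit 7 = 0)
position 5: 110 → 1  (bit 6 = 1)
position 6: 101 → 0  (bit 5 = 0)
position 1: 100 → 0  (bit 4 = 0)
position 3: 011 → 0  (bit 3 = 0)
position 0: 010 → 1  (bit 2 = 1)
position 2: 001 → 1  (bit 1 = 1)
position 9: 000 → 0  (bit 0 = 0)
bits b7..b0 = 01000110 = 70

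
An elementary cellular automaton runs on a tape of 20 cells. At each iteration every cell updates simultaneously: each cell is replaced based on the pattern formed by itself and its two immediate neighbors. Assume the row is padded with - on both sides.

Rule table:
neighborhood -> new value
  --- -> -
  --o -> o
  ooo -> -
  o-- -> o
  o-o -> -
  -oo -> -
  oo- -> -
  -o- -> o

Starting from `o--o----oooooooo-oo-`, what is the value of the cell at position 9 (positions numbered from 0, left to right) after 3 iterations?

ooooo--o-----------o
-----oooo---------oo
----o----o-------o--
position 9 holds o

o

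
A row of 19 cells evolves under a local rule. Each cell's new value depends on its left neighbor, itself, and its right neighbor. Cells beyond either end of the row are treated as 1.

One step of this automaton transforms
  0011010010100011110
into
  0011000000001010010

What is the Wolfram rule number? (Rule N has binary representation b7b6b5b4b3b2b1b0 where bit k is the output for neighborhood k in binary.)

73

position 15: 111 → 0  (bit 7 = 0)
position 3: 110 → 1  (bit 6 = 1)
position 4: 101 → 0  (bit 5 = 0)
position 0: 100 → 0  (bit 4 = 0)
position 2: 011 → 1  (bit 3 = 1)
position 5: 010 → 0  (bit 2 = 0)
position 1: 001 → 0  (bit 1 = 0)
position 12: 000 → 1  (bit 0 = 1)
bits b7..b0 = 01001001 = 73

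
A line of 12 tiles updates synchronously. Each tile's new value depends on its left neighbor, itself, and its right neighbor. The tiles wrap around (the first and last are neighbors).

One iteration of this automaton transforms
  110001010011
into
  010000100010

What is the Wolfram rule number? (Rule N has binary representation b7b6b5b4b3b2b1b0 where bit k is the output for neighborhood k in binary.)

position 0: 111 → 0  (bit 7 = 0)
position 1: 110 → 1  (bit 6 = 1)
position 6: 101 → 1  (bit 5 = 1)
position 2: 100 → 0  (bit 4 = 0)
position 10: 011 → 1  (bit 3 = 1)
position 5: 010 → 0  (bit 2 = 0)
position 4: 001 → 0  (bit 1 = 0)
position 3: 000 → 0  (bit 0 = 0)
bits b7..b0 = 01101000 = 104

104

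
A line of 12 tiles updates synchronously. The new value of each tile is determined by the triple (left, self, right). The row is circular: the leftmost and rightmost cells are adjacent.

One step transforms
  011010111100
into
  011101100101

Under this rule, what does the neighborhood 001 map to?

0

At position 0 the neighborhood is 001; the next row has 0 there.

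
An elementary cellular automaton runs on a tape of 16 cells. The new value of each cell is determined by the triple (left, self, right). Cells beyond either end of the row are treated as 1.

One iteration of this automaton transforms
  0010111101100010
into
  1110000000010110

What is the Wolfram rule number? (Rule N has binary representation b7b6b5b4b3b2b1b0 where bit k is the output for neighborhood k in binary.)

22

position 5: 111 → 0  (bit 7 = 0)
position 7: 110 → 0  (bit 6 = 0)
position 3: 101 → 0  (bit 5 = 0)
position 0: 100 → 1  (bit 4 = 1)
position 4: 011 → 0  (bit 3 = 0)
position 2: 010 → 1  (bit 2 = 1)
position 1: 001 → 1  (bit 1 = 1)
position 12: 000 → 0  (bit 0 = 0)
bits b7..b0 = 00010110 = 22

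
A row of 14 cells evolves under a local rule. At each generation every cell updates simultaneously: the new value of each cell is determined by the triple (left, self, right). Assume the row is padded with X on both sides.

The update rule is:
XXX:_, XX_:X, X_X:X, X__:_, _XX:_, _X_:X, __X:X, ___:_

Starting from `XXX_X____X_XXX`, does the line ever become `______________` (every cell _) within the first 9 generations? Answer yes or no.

no

__XXX___XXX___
_X__X__X__X__X
XX_XX_XX_XX_X_
_XX_XX_XX_XXXX
X_XX_XX_XX____
XX_XX_XX_X___X
_XX_XX_XXX__X_
X_XX_XX__X_XXX
XX_XX_X_XXX___
generation 9 is XX_XX_X_XXX___, still not uniform _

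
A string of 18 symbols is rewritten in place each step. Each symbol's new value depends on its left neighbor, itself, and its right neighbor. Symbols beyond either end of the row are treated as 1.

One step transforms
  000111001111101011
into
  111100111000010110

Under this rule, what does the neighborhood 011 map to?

At position 3 the neighborhood is 011; the next row has 1 there.

1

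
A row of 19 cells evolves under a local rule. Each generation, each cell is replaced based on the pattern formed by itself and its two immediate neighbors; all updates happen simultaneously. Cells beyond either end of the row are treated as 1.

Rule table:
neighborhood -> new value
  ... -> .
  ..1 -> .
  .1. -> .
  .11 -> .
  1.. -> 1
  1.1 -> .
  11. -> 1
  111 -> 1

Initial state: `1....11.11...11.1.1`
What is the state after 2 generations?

111....1..11...1...

11....1..11...1....
111....1..11...1...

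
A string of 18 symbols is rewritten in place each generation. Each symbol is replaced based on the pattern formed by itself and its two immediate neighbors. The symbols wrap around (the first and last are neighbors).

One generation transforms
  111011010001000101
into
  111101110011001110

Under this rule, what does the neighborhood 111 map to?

1

At position 0 the neighborhood is 111; the next row has 1 there.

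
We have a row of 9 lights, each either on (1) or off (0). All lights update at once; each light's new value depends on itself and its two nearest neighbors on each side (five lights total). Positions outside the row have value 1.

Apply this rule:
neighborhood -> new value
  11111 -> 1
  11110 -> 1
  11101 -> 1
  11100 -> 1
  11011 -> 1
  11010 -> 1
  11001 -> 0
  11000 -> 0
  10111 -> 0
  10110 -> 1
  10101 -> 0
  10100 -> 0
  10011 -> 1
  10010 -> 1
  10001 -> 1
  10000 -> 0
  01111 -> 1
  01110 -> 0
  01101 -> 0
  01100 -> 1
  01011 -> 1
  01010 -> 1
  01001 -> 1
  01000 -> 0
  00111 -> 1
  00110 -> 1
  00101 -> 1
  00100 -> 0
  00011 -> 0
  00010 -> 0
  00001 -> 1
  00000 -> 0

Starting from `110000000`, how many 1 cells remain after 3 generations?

6

110000010
110001011
110101101
count of 1: 6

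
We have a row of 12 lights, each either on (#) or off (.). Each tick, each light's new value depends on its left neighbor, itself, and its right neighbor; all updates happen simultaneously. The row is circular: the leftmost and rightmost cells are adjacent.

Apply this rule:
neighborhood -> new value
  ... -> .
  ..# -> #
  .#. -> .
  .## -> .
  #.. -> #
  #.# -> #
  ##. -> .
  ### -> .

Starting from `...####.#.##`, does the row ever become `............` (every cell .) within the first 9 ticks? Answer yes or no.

no

tick 1: #.#....#.#..
tick 2: .#.#..#.#.##
tick 3: #.#.##.#.#..
tick 4: .#.#..#.#.##  (repeats tick 2; period 2)
tick 9: #.#.##.#.#..
tick 9 is #.#.##.#.#.., still not uniform .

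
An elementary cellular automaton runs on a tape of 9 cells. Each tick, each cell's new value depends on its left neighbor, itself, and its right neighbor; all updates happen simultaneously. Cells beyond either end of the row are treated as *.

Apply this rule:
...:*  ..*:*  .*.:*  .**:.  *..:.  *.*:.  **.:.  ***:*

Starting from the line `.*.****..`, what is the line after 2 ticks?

tick 1: .*..**..*
tick 2: .*.*...*.

.*.*...*.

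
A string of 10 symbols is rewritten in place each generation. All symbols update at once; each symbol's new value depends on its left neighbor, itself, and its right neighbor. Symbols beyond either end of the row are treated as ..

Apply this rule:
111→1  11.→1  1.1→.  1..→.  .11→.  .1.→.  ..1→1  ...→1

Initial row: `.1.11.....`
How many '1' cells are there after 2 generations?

1...1.1111
..11...111
count of 1: 5

5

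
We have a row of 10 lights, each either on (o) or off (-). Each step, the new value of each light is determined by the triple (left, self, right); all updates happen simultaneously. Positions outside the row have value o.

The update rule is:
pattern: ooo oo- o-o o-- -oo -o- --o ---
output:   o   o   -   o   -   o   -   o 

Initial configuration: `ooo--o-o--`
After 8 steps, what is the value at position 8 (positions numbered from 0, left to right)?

step 1: oooo-o-oo-
step 2: oooo-o--o-
step 3: oooo-oo-o-
step 4: oooo--o-o-
step 5: ooooo-o-o-
step 6: ooooo-o-o-  (fixed point — unchanged through step 8)
position 8 holds o

o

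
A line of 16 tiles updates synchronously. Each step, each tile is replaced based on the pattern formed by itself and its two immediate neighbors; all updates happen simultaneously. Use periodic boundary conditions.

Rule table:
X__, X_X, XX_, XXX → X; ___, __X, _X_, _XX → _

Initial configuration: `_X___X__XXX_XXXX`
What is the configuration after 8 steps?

X_X___X__XXX_XXX
XX_X___X__XXX_XX
XXX_X___X__XXX_X
XXXX_X___X__XXX_
_XXXX_X___X__XXX
X_XXXX_X___X__XX
XX_XXXX_X___X__X
XXX_XXXX_X___X__

XXX_XXXX_X___X__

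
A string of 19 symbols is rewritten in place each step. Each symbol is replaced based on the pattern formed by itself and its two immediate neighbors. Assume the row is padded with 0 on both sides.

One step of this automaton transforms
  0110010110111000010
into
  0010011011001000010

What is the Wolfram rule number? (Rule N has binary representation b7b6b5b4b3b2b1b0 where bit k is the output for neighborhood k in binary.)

100

position 11: 111 → 0  (bit 7 = 0)
position 2: 110 → 1  (bit 6 = 1)
position 6: 101 → 1  (bit 5 = 1)
position 3: 100 → 0  (bit 4 = 0)
position 1: 011 → 0  (bit 3 = 0)
position 5: 010 → 1  (bit 2 = 1)
position 0: 001 → 0  (bit 1 = 0)
position 14: 000 → 0  (bit 0 = 0)
bits b7..b0 = 01100100 = 100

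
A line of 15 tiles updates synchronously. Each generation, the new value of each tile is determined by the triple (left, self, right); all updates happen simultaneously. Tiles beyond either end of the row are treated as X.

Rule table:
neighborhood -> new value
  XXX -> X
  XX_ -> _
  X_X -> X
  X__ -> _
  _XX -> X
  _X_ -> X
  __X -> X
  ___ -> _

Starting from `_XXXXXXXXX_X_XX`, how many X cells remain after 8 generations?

14

XXXXXXXXX_XXXXX
XXXXXXXX_XXXXXX
XXXXXXX_XXXXXXX
XXXXXX_XXXXXXXX
XXXXX_XXXXXXXXX
XXXX_XXXXXXXXXX
XXX_XXXXXXXXXXX
XX_XXXXXXXXXXXX
count of X: 14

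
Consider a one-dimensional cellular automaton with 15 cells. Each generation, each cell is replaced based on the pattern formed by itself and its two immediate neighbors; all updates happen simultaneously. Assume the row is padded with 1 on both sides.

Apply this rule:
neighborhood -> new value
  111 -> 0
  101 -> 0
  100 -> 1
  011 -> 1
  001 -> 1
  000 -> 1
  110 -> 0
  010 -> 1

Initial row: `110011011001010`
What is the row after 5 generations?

001110010111010
111001110100010
000111000111110
111100111100000
000011100011111

000011100011111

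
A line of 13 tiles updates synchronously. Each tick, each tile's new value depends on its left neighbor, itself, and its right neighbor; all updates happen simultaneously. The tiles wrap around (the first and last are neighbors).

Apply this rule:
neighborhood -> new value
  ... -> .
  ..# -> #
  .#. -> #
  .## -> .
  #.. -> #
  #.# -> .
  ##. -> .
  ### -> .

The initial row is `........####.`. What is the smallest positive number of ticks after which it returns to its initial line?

5

tick 1: .......#....#
tick 2: #.....###..##
tick 3: .#...#...##..
tick 4: ###.###.#..#.
tick 5: ........####.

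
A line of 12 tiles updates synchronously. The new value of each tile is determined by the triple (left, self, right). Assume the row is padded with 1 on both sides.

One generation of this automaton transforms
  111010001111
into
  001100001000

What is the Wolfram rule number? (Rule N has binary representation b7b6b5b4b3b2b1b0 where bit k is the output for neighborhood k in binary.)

104

position 0: 111 → 0  (bit 7 = 0)
position 2: 110 → 1  (bit 6 = 1)
position 3: 101 → 1  (bit 5 = 1)
position 5: 100 → 0  (bit 4 = 0)
position 8: 011 → 1  (bit 3 = 1)
position 4: 010 → 0  (bit 2 = 0)
position 7: 001 → 0  (bit 1 = 0)
position 6: 000 → 0  (bit 0 = 0)
bits b7..b0 = 01101000 = 104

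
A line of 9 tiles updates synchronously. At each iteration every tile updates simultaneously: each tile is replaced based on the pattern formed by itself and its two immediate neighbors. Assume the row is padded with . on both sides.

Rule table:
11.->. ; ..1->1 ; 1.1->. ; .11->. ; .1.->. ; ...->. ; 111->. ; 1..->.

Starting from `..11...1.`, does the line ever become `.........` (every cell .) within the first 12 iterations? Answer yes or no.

iteration 1: .1....1..
iteration 2: 1....1...
iteration 3: ....1....
iteration 4: ...1.....
iteration 5: ..1......
iteration 6: .1.......
iteration 7: 1........
iteration 8: .........
all cells are . at iteration 8

yes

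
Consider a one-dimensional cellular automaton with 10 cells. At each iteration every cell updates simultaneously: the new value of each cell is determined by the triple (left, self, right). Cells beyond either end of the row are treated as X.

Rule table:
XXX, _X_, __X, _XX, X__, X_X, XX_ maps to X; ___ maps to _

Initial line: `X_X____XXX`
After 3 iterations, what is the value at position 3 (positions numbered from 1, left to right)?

XXXX__XXXX
XXXXXXXXXX
XXXXXXXXXX
position 3 holds X

X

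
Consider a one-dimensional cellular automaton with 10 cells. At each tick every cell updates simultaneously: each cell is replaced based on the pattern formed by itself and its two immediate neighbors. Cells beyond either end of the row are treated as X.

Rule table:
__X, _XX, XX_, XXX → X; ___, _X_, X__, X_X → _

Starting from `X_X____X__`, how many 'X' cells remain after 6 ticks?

X_____X__X
X____X__XX
X___X__XXX
X__X__XXXX
X_X__XXXXX
X___XXXXXX
count of X: 7

7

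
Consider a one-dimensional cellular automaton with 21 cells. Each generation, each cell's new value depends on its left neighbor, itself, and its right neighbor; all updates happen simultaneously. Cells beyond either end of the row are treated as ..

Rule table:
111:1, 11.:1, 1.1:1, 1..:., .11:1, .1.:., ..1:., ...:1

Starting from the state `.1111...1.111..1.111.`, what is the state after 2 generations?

.11111...1111.1.1111.

.1111.1..1111...1111.
.11111...1111.1.1111.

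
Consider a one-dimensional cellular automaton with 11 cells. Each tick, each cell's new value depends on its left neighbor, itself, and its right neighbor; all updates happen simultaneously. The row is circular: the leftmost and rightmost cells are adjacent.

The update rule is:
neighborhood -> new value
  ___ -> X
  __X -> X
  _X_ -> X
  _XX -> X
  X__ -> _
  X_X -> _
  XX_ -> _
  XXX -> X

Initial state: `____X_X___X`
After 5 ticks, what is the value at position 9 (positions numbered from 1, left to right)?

X

tick 1: _XXXX_X_XXX
tick 2: _XXX__X_XX_
tick 3: XXX__XX_X__
tick 4: XX__XX__X_X
tick 5: X__XX__XX_X
position 9 holds X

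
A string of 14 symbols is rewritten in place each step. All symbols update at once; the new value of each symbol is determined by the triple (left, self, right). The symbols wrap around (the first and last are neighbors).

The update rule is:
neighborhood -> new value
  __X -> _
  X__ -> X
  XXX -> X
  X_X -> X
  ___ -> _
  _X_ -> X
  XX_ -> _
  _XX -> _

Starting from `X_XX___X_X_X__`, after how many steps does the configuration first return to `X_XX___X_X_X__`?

28

XX__X__XXXXXX_
__X_XX__XXXX_X
X_XX__X__XX_XX
_X__X_XX___X_X
XXX_XX__X__XXX
XX_X__X_XX__XX
X_XXX_XX__X__X
_X_X_X__X_XX__
_XXXXXX_XX__X_
__XXXX_X__X_XX
X__XX_XXX_XX__
XX___X_X_X__X_
__X__XXXXXX_XX
X_XX__XXXX_X__
XX__X__XX_XXX_
__X_XX___X_X_X
X_XX__X__XXXXX
_X__X_XX__XXXX
XXX_XX__X__XX_
_X_X__X_XX___X
XXXXX_XX__X__X
XXXX_X__X_XX__
_XX_XXX_XX__X_
___X_X_X__X_XX
X__XXXXXX_XX__
XX__XXXX_X__X_
__X__XX_XXX_XX
X_XX___X_X_X__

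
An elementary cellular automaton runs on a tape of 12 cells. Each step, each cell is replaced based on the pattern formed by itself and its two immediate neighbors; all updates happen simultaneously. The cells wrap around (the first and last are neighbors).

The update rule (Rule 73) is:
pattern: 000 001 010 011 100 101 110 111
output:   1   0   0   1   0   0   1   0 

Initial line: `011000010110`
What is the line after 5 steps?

011011000110
011011010110
011011000110  (repeats step 1; period 2)
step 5: 011011000110

011011000110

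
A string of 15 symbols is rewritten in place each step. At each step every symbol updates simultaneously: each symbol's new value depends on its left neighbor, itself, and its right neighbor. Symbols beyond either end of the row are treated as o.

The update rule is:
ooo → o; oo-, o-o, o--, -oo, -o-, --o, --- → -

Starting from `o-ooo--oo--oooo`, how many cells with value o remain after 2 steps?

2

---o--------ooo
-------------oo
count of o: 2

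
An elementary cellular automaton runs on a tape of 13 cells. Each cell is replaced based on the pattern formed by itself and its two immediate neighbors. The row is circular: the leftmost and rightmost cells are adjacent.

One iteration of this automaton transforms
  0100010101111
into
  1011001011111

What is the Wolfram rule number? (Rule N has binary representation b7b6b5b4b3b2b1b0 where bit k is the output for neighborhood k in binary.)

249

position 10: 111 → 1  (bit 7 = 1)
position 12: 110 → 1  (bit 6 = 1)
position 0: 101 → 1  (bit 5 = 1)
position 2: 100 → 1  (bit 4 = 1)
position 9: 011 → 1  (bit 3 = 1)
position 1: 010 → 0  (bit 2 = 0)
position 4: 001 → 0  (bit 1 = 0)
position 3: 000 → 1  (bit 0 = 1)
bits b7..b0 = 11111001 = 249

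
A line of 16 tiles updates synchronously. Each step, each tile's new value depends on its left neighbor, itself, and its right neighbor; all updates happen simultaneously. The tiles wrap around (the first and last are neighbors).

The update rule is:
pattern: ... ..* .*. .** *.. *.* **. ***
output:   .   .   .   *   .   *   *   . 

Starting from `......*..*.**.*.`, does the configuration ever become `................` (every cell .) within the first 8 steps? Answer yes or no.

yes

step 1: ..........****..
step 2: ..........*..*..
step 3: ................
all cells are . at step 3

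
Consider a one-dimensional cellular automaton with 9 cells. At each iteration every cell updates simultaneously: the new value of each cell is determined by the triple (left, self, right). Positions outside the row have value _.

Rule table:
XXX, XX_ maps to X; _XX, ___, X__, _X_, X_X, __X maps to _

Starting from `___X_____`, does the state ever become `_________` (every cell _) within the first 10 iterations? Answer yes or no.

iteration 1: _________
all cells are _ at iteration 1

yes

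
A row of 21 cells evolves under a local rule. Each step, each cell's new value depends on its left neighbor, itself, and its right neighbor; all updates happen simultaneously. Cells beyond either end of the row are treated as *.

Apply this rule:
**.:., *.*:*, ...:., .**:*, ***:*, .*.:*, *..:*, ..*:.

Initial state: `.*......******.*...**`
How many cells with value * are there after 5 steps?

17

***.....*****.***..**
**.*....****.***.*.**
*.***...***.***.*****
.***.*..**.***.******
***.***.*.***.*******
count of *: 17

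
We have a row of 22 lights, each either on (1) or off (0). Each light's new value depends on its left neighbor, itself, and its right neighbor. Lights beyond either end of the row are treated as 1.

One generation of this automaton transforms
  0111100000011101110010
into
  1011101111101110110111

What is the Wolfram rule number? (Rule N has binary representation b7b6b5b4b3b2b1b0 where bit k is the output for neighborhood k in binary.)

position 2: 111 → 1  (bit 7 = 1)
position 4: 110 → 1  (bit 6 = 1)
position 0: 101 → 1  (bit 5 = 1)
position 5: 100 → 0  (bit 4 = 0)
position 1: 011 → 0  (bit 3 = 0)
position 20: 010 → 1  (bit 2 = 1)
position 10: 001 → 1  (bit 1 = 1)
position 6: 000 → 1  (bit 0 = 1)
bits b7..b0 = 11100111 = 231

231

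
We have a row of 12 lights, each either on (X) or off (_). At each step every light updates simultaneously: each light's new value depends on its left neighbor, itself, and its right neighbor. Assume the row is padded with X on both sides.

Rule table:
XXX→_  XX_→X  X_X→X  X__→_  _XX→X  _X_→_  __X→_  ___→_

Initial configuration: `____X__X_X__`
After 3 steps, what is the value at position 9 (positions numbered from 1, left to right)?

_

________X___
____________
____________
position 9 holds _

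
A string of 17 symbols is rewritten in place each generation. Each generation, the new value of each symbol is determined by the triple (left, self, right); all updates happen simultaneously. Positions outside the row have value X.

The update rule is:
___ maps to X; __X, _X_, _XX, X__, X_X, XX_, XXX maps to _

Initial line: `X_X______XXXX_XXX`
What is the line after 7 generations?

____XXXX_________

____XXXX_________
_XX______XXXXXXX_
____XXXX_________  (repeats generation 1; period 2)
generation 7: ____XXXX_________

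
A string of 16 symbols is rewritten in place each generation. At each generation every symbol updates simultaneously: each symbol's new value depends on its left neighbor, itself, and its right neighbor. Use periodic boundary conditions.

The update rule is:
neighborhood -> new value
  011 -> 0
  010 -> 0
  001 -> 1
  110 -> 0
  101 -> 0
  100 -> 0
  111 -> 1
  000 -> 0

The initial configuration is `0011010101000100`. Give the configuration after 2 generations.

0100000000001000
1000000000010000

1000000000010000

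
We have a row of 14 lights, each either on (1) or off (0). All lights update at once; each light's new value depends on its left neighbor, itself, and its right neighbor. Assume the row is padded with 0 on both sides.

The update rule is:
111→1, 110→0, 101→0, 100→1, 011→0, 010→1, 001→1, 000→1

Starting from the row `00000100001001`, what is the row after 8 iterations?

01110000001110

11111111111111
01111111111110
10111111111101
10011111111001
11101111110111
01000111100010
11111011011111
01110000001110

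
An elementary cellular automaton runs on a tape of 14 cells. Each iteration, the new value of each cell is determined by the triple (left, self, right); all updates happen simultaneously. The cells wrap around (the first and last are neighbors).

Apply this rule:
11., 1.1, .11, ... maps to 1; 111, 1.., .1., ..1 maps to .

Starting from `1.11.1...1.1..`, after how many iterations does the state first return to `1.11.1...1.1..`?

14

.1111..1..1...
.1..1.......11
1.....11111.11
1.111.1...111.
.11.11..1.1.11
111111...1.111
.....1.1..11..
1111..1...11.1
...1....1.1111
.1...11..11..1
1..1.11..11...
....111..11.1.
111.1.1..111..
1.11.1...1.1..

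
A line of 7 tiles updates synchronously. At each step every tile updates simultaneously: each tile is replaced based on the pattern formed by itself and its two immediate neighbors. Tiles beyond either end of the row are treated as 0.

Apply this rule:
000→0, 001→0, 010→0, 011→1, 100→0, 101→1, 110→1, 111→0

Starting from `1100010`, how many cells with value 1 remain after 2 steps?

2

1100000
1100000
count of 1: 2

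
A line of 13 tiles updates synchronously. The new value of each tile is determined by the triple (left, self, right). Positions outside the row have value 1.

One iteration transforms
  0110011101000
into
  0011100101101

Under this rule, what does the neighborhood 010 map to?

At position 9 the neighborhood is 010; the next row has 1 there.

1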